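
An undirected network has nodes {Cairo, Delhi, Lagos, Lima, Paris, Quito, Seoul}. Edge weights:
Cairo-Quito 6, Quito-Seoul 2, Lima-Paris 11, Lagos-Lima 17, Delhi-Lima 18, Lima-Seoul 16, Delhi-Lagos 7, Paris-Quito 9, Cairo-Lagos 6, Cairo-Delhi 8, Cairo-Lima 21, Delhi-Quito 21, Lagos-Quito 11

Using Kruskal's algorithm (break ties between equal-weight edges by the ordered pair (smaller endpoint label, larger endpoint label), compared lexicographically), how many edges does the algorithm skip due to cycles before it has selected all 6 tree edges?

Kruskal's algorithm — process edges by increasing weight (ties by edge label):
Quito-Seoul (2): add — endpoints in different components.
Cairo-Lagos (6): add — endpoints in different components.
Cairo-Quito (6): add — endpoints in different components.
Delhi-Lagos (7): add — endpoints in different components.
Cairo-Delhi (8): skip — Cairo and Delhi already connected.
Paris-Quito (9): add — endpoints in different components.
Lagos-Quito (11): skip — Quito and Lagos already connected.
Lima-Paris (11): add — endpoints in different components.
Edges rejected before the tree was complete: 2.

2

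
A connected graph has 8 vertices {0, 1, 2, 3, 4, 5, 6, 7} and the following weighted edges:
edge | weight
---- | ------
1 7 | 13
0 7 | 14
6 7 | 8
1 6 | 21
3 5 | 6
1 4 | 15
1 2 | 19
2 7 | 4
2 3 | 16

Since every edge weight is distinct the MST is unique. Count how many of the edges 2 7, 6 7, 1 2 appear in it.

2

Kruskal's algorithm — process edges by increasing weight (ties by edge label):
2 7 (4): add — endpoints in different components.
3 5 (6): add — endpoints in different components.
6 7 (8): add — endpoints in different components.
1 7 (13): add — endpoints in different components.
0 7 (14): add — endpoints in different components.
1 4 (15): add — endpoints in different components.
2 3 (16): add — endpoints in different components.
MST edge set: {2 7, 3 5, 6 7, 1 7, 0 7, 1 4, 2 3}.
Of the listed edges, {2 7, 6 7} are in the MST → 2.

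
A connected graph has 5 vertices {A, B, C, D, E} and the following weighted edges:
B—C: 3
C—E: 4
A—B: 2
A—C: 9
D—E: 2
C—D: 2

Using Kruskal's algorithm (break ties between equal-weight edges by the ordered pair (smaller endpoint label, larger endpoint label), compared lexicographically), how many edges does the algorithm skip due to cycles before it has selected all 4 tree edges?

0

Kruskal: consider edges lightest-first.
A—B (2): add — endpoints in different components.
C—D (2): add — endpoints in different components.
D—E (2): add — endpoints in different components.
B—C (3): add — endpoints in different components.
Edges rejected before the tree was complete: 0.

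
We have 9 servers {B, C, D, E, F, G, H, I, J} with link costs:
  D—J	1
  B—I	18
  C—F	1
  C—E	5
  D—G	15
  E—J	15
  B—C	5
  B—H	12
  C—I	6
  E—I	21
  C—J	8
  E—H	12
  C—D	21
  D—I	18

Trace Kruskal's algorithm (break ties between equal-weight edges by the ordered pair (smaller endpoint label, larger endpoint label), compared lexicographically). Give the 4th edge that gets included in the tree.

C-E

Kruskal: consider edges lightest-first.
C—F (1): add — endpoints in different components.
D—J (1): add — endpoints in different components.
B—C (5): add — endpoints in different components.
C—E (5): add — endpoints in different components.
C—I (6): add — endpoints in different components.
C—J (8): add — endpoints in different components.
B—H (12): add — endpoints in different components.
E—H (12): skip — E and H already connected.
D—G (15): add — endpoints in different components.
The 4th edge added is C—E.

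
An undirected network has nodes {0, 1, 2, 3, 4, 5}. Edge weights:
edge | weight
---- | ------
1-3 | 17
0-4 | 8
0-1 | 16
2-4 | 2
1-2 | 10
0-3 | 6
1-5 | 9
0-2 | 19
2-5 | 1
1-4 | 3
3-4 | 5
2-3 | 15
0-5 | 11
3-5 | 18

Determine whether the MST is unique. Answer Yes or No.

Kruskal's algorithm — process edges by increasing weight (ties by edge label):
2-5 (1): add. Components now {0} {1} {2,5} {3} {4}
2-4 (2): add. Components now {0} {1} {2,4,5} {3}
1-4 (3): add. Components now {0} {1,2,4,5} {3}
3-4 (5): add. Components now {0} {1,2,3,4,5}
0-3 (6): add. Components now {0,1,2,3,4,5}
Every non-tree edge has weight strictly greater than the heaviest edge on the tree path between its endpoints, so the MST is unique.

Yes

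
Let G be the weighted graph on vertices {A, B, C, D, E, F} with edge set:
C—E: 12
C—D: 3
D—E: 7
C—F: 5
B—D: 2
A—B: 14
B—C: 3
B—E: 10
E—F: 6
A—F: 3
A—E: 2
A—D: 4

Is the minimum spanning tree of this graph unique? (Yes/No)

No

Kruskal's algorithm — process edges by increasing weight (ties by edge label):
A—E (2): add. Components now {A,E} {B} {C} {D} {F}
B—D (2): add. Components now {A,E} {B,D} {C} {F}
A—F (3): add. Components now {A,E,F} {B,D} {C}
B—C (3): add. Components now {A,E,F} {B,C,D}
C—D (3): skip — C and D already connected.
A—D (4): add. Components now {A,B,C,D,E,F}
Non-tree edge C—D has weight 3, equal to the heaviest edge on its tree cycle — swapping gives another MST of the same weight. Not unique.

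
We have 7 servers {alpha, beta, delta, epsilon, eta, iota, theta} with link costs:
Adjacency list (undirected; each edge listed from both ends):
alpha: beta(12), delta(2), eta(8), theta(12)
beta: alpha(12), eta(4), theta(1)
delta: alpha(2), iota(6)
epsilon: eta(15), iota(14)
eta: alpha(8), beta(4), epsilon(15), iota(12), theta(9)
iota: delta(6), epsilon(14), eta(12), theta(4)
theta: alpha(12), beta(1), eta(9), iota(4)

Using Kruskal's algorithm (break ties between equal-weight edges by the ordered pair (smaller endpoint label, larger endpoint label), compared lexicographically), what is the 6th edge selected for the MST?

Kruskal: consider edges lightest-first.
beta–theta (1): add. Components now {beta,theta} {epsilon} {delta} {iota} {eta} {alpha}
alpha–delta (2): add. Components now {beta,theta} {epsilon} {alpha,delta} {iota} {eta}
beta–eta (4): add. Components now {beta,eta,theta} {epsilon} {alpha,delta} {iota}
iota–theta (4): add. Components now {beta,eta,iota,theta} {epsilon} {alpha,delta}
delta–iota (6): add. Components now {alpha,beta,delta,eta,iota,theta} {epsilon}
alpha–eta (8): skip — eta and alpha already connected.
eta–theta (9): skip — theta and eta already connected.
alpha–beta (12): skip — beta and alpha already connected.
alpha–theta (12): skip — theta and alpha already connected.
eta–iota (12): skip — iota and eta already connected.
epsilon–iota (14): add. Components now {alpha,beta,delta,epsilon,eta,iota,theta}
The 6th edge added is epsilon–iota.

epsilon-iota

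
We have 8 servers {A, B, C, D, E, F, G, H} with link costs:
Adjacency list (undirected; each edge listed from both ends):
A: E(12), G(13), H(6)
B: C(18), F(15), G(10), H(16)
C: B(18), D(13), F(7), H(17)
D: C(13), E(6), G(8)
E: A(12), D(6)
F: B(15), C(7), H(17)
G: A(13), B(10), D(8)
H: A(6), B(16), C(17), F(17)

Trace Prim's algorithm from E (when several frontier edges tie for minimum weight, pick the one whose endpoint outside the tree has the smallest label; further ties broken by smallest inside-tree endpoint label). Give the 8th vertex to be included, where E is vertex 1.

Grow the tree from E using Prim:
Step 1: frontier [D E 6, A E 12] → take D E (6); add D.
Step 2: frontier [D G 8, C D 13, A E 12] → take D G (8); add G.
Step 3: frontier [C D 13, A E 12, B G 10, A G 13] → take B G (10); add B.
Step 4: frontier [B F 15, B H 16, B C 18, C D 13, A E 12, A G 13] → take A E (12); add A.
Step 5: frontier [A H 6, B F 15, B H 16, B C 18, C D 13] → take A H (6); add H.
Step 6: frontier [B F 15, B C 18, C D 13, C H 17, F H 17] → take C D (13); add C.
Step 7: frontier [B F 15, C F 7, F H 17] → take C F (7); add F.
Vertex order: E, D, G, B, A, H, C, F. The 8th vertex is F.

F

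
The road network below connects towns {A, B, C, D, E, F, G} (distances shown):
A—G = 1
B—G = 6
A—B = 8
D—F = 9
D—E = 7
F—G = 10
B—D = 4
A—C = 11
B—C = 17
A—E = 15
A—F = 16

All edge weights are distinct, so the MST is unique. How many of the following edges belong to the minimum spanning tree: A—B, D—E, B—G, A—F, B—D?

3

Kruskal: consider edges lightest-first.
A—G (1): add. Components now {A,G} {B} {C} {D} {E} {F}
B—D (4): add. Components now {A,G} {B,D} {C} {E} {F}
B—G (6): add. Components now {A,B,D,G} {C} {E} {F}
D—E (7): add. Components now {A,B,D,E,G} {C} {F}
A—B (8): skip — A and B already connected.
D—F (9): add. Components now {A,B,D,E,F,G} {C}
F—G (10): skip — F and G already connected.
A—C (11): add. Components now {A,B,C,D,E,F,G}
MST edge set: {A—G, B—D, B—G, D—E, D—F, A—C}.
Of the listed edges, {D—E, B—G, B—D} are in the MST → 3.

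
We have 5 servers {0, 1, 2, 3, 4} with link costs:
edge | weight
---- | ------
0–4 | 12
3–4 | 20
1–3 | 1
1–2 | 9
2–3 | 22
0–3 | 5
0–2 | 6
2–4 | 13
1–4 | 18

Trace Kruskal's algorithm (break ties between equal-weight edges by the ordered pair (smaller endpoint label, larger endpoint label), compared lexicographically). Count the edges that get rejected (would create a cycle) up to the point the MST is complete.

Sort edges by weight, then run Kruskal:
1–3 (1): add. Components now {0} {1,3} {2} {4}
0–3 (5): add. Components now {0,1,3} {2} {4}
0–2 (6): add. Components now {0,1,2,3} {4}
1–2 (9): skip — 1 and 2 already connected.
0–4 (12): add. Components now {0,1,2,3,4}
Edges rejected before the tree was complete: 1.

1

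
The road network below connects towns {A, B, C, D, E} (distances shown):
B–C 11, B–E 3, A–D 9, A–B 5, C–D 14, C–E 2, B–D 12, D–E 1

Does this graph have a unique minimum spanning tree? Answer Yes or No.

Sort edges by weight, then run Kruskal:
D–E (1): add. Components now {A} {B} {C} {D,E}
C–E (2): add. Components now {A} {B} {C,D,E}
B–E (3): add. Components now {A} {B,C,D,E}
A–B (5): add. Components now {A,B,C,D,E}
Every non-tree edge has weight strictly greater than the heaviest edge on the tree path between its endpoints, so the MST is unique.

Yes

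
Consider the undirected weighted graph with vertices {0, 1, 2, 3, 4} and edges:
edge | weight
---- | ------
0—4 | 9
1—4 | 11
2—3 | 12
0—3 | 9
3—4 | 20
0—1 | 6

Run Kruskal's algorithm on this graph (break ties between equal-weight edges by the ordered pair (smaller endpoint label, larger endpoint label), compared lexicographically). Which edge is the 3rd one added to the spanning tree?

Kruskal: consider edges lightest-first.
0—1 (6): add. Components now {0,1} {2} {3} {4}
0—3 (9): add. Components now {0,1,3} {2} {4}
0—4 (9): add. Components now {0,1,3,4} {2}
1—4 (11): skip — 1 and 4 already connected.
2—3 (12): add. Components now {0,1,2,3,4}
The 3rd edge added is 0—4.

0-4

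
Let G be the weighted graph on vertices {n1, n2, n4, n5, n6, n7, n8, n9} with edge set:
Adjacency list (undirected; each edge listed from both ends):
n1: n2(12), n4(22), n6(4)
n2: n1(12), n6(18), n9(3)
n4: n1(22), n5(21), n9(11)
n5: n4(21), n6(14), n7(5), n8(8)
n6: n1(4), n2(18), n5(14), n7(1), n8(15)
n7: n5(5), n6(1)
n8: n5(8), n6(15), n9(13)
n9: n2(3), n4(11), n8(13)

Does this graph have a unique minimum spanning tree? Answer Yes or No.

Kruskal: consider edges lightest-first.
n6—n7 (1): add — endpoints in different components.
n2—n9 (3): add — endpoints in different components.
n1—n6 (4): add — endpoints in different components.
n5—n7 (5): add — endpoints in different components.
n5—n8 (8): add — endpoints in different components.
n4—n9 (11): add — endpoints in different components.
n1—n2 (12): add — endpoints in different components.
Every non-tree edge has weight strictly greater than the heaviest edge on the tree path between its endpoints, so the MST is unique.

Yes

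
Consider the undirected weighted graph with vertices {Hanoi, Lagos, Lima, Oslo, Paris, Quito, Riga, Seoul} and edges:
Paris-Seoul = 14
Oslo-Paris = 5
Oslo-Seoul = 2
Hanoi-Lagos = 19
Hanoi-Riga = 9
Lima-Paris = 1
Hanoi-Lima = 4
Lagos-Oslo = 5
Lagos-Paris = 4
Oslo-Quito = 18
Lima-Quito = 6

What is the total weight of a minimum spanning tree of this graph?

31

Prim's algorithm from Seoul:
Step 1: cheapest edge leaving the tree is Oslo-Seoul (2); add Oslo.
Step 2: cheapest edge leaving the tree is Lagos-Oslo (5); add Lagos.
Step 3: cheapest edge leaving the tree is Lagos-Paris (4); add Paris.
Step 4: cheapest edge leaving the tree is Lima-Paris (1); add Lima.
Step 5: cheapest edge leaving the tree is Hanoi-Lima (4); add Hanoi.
Step 6: cheapest edge leaving the tree is Lima-Quito (6); add Quito.
Step 7: cheapest edge leaving the tree is Hanoi-Riga (9); add Riga.
MST edges: Oslo-Seoul, Lagos-Oslo, Lagos-Paris, Lima-Paris, Hanoi-Lima, Lima-Quito, Hanoi-Riga; total weight 2+5+4+1+4+6+9 = 31.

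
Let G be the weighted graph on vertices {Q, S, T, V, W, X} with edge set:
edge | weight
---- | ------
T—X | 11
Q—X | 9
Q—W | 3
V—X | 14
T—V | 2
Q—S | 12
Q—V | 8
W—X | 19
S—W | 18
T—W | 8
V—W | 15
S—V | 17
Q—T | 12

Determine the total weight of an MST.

34

Prim's algorithm from Q:
Step 1: cheapest edge leaving the tree is Q—W (3); add W.
Step 2: cheapest edge leaving the tree is T—W (8); add T.
Step 3: cheapest edge leaving the tree is T—V (2); add V.
Step 4: cheapest edge leaving the tree is Q—X (9); add X.
Step 5: cheapest edge leaving the tree is Q—S (12); add S.
MST edges: Q—W, T—W, T—V, Q—X, Q—S; total weight 3+8+2+9+12 = 34.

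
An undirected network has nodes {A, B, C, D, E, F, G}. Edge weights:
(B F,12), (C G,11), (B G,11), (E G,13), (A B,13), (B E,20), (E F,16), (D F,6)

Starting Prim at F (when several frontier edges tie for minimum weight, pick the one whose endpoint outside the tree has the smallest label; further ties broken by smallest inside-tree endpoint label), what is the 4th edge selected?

C-G

Prim, starting at F.
Step 1: cheapest edge leaving the tree is D F (6); add D.
Step 2: cheapest edge leaving the tree is B F (12); add B.
Step 3: cheapest edge leaving the tree is B G (11); add G.
Step 4: cheapest edge leaving the tree is C G (11); add C.
Step 5: cheapest edge leaving the tree is A B (13); add A.
Step 6: cheapest edge leaving the tree is E G (13); add E.
The 4th edge added is C G.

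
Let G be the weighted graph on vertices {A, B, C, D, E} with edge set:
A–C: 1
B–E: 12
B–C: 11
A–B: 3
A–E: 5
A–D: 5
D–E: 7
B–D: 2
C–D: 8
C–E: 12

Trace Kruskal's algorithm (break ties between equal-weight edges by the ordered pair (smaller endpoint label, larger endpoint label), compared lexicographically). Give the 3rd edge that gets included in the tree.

A-B

Kruskal's algorithm — process edges by increasing weight (ties by edge label):
A–C (1): add — endpoints in different components.
B–D (2): add — endpoints in different components.
A–B (3): add — endpoints in different components.
A–D (5): skip — A and D already connected.
A–E (5): add — endpoints in different components.
The 3rd edge added is A–B.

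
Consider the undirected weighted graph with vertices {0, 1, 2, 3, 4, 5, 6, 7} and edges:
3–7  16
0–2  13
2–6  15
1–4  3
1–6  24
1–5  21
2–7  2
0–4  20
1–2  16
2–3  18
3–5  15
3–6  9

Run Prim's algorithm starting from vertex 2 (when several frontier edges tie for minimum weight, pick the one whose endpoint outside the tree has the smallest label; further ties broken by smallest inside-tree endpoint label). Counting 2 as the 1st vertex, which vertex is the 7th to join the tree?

1

Prim's algorithm from 2:
Step 1: cheapest edge leaving the tree is 2–7 (2); add 7.
Step 2: cheapest edge leaving the tree is 0–2 (13); add 0.
Step 3: cheapest edge leaving the tree is 2–6 (15); add 6.
Step 4: cheapest edge leaving the tree is 3–6 (9); add 3.
Step 5: cheapest edge leaving the tree is 3–5 (15); add 5.
Step 6: cheapest edge leaving the tree is 1–2 (16); add 1.
Step 7: cheapest edge leaving the tree is 1–4 (3); add 4.
Vertex order: 2, 7, 0, 6, 3, 5, 1, 4. The 7th vertex is 1.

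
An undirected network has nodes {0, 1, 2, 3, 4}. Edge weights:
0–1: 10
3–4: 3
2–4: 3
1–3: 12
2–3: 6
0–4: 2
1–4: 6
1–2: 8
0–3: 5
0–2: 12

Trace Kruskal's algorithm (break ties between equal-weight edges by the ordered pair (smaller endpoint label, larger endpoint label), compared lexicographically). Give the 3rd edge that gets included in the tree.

Kruskal's algorithm — process edges by increasing weight (ties by edge label):
0–4 (2): add. Components now {0,4} {1} {2} {3}
2–4 (3): add. Components now {0,2,4} {1} {3}
3–4 (3): add. Components now {0,2,3,4} {1}
0–3 (5): skip — 0 and 3 already connected.
1–4 (6): add. Components now {0,1,2,3,4}
The 3rd edge added is 3–4.

3-4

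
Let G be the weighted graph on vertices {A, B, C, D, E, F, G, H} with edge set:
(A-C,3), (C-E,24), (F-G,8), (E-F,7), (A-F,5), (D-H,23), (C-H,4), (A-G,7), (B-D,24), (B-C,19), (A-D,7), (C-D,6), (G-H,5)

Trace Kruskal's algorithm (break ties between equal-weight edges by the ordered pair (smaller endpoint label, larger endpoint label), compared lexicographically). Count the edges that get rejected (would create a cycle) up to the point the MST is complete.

3

Kruskal's algorithm — process edges by increasing weight (ties by edge label):
A-C (3): add — endpoints in different components.
C-H (4): add — endpoints in different components.
A-F (5): add — endpoints in different components.
G-H (5): add — endpoints in different components.
C-D (6): add — endpoints in different components.
A-D (7): skip — A and D already connected.
A-G (7): skip — A and G already connected.
E-F (7): add — endpoints in different components.
F-G (8): skip — F and G already connected.
B-C (19): add — endpoints in different components.
Edges rejected before the tree was complete: 3.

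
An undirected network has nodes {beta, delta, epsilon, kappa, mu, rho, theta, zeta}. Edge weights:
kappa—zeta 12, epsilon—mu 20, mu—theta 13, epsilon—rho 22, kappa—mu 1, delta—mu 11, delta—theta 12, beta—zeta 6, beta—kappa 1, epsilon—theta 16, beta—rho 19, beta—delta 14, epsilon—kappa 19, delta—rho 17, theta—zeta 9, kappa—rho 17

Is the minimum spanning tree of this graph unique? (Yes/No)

Kruskal's algorithm — process edges by increasing weight (ties by edge label):
beta—kappa (1): add — endpoints in different components.
kappa—mu (1): add — endpoints in different components.
beta—zeta (6): add — endpoints in different components.
theta—zeta (9): add — endpoints in different components.
delta—mu (11): add — endpoints in different components.
delta—theta (12): skip — delta and theta already connected.
kappa—zeta (12): skip — kappa and zeta already connected.
mu—theta (13): skip — mu and theta already connected.
beta—delta (14): skip — delta and beta already connected.
epsilon—theta (16): add — endpoints in different components.
delta—rho (17): add — endpoints in different components.
Non-tree edge kappa—rho has weight 17, equal to the heaviest edge on its tree cycle — swapping gives another MST of the same weight. Not unique.

No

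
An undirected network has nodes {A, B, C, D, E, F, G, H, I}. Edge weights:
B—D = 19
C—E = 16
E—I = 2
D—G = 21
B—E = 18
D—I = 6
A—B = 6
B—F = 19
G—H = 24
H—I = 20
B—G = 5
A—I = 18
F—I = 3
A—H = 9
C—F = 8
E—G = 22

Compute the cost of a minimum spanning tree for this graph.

Prim's algorithm from D:
Step 1: cheapest edge leaving the tree is D—I (6); add I.
Step 2: cheapest edge leaving the tree is E—I (2); add E.
Step 3: cheapest edge leaving the tree is F—I (3); add F.
Step 4: cheapest edge leaving the tree is C—F (8); add C.
Step 5: cheapest edge leaving the tree is A—I (18); add A.
Step 6: cheapest edge leaving the tree is A—B (6); add B.
Step 7: cheapest edge leaving the tree is B—G (5); add G.
Step 8: cheapest edge leaving the tree is A—H (9); add H.
MST edges: D—I, E—I, F—I, C—F, A—I, A—B, B—G, A—H; total weight 6+2+3+8+18+6+5+9 = 57.

57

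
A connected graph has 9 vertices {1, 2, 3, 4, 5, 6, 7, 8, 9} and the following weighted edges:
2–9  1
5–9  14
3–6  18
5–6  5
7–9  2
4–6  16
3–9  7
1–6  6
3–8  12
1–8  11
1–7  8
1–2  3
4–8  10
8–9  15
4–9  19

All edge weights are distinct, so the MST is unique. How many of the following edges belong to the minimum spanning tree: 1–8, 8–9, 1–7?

1

Sort edges by weight, then run Kruskal:
2–9 (1): add — endpoints in different components.
7–9 (2): add — endpoints in different components.
1–2 (3): add — endpoints in different components.
5–6 (5): add — endpoints in different components.
1–6 (6): add — endpoints in different components.
3–9 (7): add — endpoints in different components.
1–7 (8): skip — 1 and 7 already connected.
4–8 (10): add — endpoints in different components.
1–8 (11): add — endpoints in different components.
MST edge set: {2–9, 7–9, 1–2, 5–6, 1–6, 3–9, 4–8, 1–8}.
Of the listed edges, {1–8} are in the MST → 1.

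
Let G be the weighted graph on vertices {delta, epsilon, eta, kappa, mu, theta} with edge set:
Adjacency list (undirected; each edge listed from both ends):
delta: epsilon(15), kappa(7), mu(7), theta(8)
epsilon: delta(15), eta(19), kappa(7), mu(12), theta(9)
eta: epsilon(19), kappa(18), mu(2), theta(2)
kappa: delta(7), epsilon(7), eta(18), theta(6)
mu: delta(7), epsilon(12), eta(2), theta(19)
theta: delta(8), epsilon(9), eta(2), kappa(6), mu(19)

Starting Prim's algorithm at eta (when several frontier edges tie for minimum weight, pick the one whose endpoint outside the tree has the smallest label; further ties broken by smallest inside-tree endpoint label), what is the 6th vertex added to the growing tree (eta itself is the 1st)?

Prim, starting at eta.
Step 1: cheapest edge leaving the tree is eta–mu (2); add mu.
Step 2: cheapest edge leaving the tree is eta–theta (2); add theta.
Step 3: cheapest edge leaving the tree is kappa–theta (6); add kappa.
Step 4: cheapest edge leaving the tree is delta–kappa (7); add delta.
Step 5: cheapest edge leaving the tree is epsilon–kappa (7); add epsilon.
Vertex order: eta, mu, theta, kappa, delta, epsilon. The 6th vertex is epsilon.

epsilon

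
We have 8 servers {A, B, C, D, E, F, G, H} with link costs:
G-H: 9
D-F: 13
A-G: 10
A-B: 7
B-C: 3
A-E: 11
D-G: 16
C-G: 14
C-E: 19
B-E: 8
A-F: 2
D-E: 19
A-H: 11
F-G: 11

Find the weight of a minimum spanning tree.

52

Kruskal: consider edges lightest-first.
A-F (2): add — endpoints in different components.
B-C (3): add — endpoints in different components.
A-B (7): add — endpoints in different components.
B-E (8): add — endpoints in different components.
G-H (9): add — endpoints in different components.
A-G (10): add — endpoints in different components.
A-E (11): skip — A and E already connected.
A-H (11): skip — A and H already connected.
F-G (11): skip — F and G already connected.
D-F (13): add — endpoints in different components.
MST edges: A-F, B-C, A-B, B-E, G-H, A-G, D-F; total weight 2+3+7+8+9+10+13 = 52.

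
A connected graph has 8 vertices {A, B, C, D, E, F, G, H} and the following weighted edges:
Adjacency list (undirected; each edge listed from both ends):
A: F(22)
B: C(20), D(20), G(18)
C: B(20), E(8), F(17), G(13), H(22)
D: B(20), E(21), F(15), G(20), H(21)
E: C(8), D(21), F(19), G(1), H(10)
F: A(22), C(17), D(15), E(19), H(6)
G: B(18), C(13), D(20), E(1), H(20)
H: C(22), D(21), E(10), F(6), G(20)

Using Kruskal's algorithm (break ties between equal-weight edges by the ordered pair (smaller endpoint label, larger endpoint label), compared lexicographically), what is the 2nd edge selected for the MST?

F-H

Kruskal's algorithm — process edges by increasing weight (ties by edge label):
E G (1): add — endpoints in different components.
F H (6): add — endpoints in different components.
C E (8): add — endpoints in different components.
E H (10): add — endpoints in different components.
C G (13): skip — C and G already connected.
D F (15): add — endpoints in different components.
C F (17): skip — C and F already connected.
B G (18): add — endpoints in different components.
E F (19): skip — E and F already connected.
B C (20): skip — B and C already connected.
B D (20): skip — B and D already connected.
D G (20): skip — D and G already connected.
G H (20): skip — G and H already connected.
D E (21): skip — D and E already connected.
D H (21): skip — D and H already connected.
A F (22): add — endpoints in different components.
The 2nd edge added is F H.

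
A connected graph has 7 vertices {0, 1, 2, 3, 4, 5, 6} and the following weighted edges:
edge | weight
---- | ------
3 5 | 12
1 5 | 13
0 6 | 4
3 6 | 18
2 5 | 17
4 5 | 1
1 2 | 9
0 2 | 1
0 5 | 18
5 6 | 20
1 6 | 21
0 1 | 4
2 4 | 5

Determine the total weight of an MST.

Prim's algorithm from 0:
Step 1: cheapest edge leaving the tree is 0 2 (1); add 2.
Step 2: cheapest edge leaving the tree is 0 1 (4); add 1.
Step 3: cheapest edge leaving the tree is 0 6 (4); add 6.
Step 4: cheapest edge leaving the tree is 2 4 (5); add 4.
Step 5: cheapest edge leaving the tree is 4 5 (1); add 5.
Step 6: cheapest edge leaving the tree is 3 5 (12); add 3.
MST edges: 0 2, 0 1, 0 6, 2 4, 4 5, 3 5; total weight 1+4+4+5+1+12 = 27.

27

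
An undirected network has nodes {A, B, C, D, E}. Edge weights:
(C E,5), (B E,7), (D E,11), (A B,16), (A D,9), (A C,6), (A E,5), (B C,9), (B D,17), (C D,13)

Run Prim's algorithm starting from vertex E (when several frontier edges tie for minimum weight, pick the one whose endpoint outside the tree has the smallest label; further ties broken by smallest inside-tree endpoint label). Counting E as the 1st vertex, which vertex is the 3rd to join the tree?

Grow the tree from E using Prim:
Step 1: cheapest edge leaving the tree is A E (5); add A.
Step 2: cheapest edge leaving the tree is C E (5); add C.
Step 3: cheapest edge leaving the tree is B E (7); add B.
Step 4: cheapest edge leaving the tree is A D (9); add D.
Vertex order: E, A, C, B, D. The 3rd vertex is C.

C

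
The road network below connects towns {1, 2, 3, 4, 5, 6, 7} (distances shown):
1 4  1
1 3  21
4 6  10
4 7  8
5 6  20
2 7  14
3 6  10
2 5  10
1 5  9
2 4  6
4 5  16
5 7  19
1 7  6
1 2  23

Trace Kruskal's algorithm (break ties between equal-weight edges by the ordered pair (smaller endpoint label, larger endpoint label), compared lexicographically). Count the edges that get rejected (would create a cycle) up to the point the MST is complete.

Sort edges by weight, then run Kruskal:
1 4 (1): add. Components now {1,4} {2} {3} {5} {6} {7}
1 7 (6): add. Components now {1,4,7} {2} {3} {5} {6}
2 4 (6): add. Components now {1,2,4,7} {3} {5} {6}
4 7 (8): skip — 4 and 7 already connected.
1 5 (9): add. Components now {1,2,4,5,7} {3} {6}
2 5 (10): skip — 2 and 5 already connected.
3 6 (10): add. Components now {1,2,4,5,7} {3,6}
4 6 (10): add. Components now {1,2,3,4,5,6,7}
Edges rejected before the tree was complete: 2.

2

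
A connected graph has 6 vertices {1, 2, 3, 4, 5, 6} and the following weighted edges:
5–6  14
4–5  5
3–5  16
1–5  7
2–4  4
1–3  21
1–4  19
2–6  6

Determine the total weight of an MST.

38

Prim, starting at 4.
Step 1: frontier [2–4 4, 4–5 5, 1–4 19] → take 2–4 (4); add 2.
Step 2: frontier [2–6 6, 4–5 5, 1–4 19] → take 4–5 (5); add 5.
Step 3: frontier [2–6 6, 1–4 19, 1–5 7, 5–6 14, 3–5 16] → take 2–6 (6); add 6.
Step 4: frontier [1–4 19, 1–5 7, 3–5 16] → take 1–5 (7); add 1.
Step 5: frontier [1–3 21, 3–5 16] → take 3–5 (16); add 3.
MST edges: 2–4, 4–5, 2–6, 1–5, 3–5; total weight 4+5+6+7+16 = 38.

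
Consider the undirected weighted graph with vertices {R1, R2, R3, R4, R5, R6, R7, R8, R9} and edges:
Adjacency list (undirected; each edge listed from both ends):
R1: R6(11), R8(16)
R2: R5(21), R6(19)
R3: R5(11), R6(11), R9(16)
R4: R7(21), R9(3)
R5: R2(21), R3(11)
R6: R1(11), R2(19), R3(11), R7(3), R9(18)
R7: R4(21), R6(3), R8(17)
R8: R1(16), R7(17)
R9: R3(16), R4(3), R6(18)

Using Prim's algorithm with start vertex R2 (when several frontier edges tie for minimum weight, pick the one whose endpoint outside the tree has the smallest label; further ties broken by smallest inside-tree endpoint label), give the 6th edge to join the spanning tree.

R1-R8

Prim, starting at R2.
Step 1: frontier [R2 R6 19, R2 R5 21] → take R2 R6 (19); add R6.
Step 2: frontier [R2 R5 21, R6 R7 3, R1 R6 11, R3 R6 11, R6 R9 18] → take R6 R7 (3); add R7.
Step 3: frontier [R2 R5 21, R1 R6 11, R3 R6 11, R6 R9 18, R7 R8 17, R4 R7 21] → take R1 R6 (11); add R1.
Step 4: frontier [R1 R8 16, R2 R5 21, R3 R6 11, R6 R9 18, R7 R8 17, R4 R7 21] → take R3 R6 (11); add R3.
Step 5: frontier [R1 R8 16, R2 R5 21, R3 R5 11, R3 R9 16, R6 R9 18, R7 R8 17, R4 R7 21] → take R3 R5 (11); add R5.
Step 6: frontier [R1 R8 16, R3 R9 16, R6 R9 18, R7 R8 17, R4 R7 21] → take R1 R8 (16); add R8.
Step 7: frontier [R3 R9 16, R6 R9 18, R4 R7 21] → take R3 R9 (16); add R9.
Step 8: frontier [R4 R7 21, R4 R9 3] → take R4 R9 (3); add R4.
The 6th edge added is R1 R8.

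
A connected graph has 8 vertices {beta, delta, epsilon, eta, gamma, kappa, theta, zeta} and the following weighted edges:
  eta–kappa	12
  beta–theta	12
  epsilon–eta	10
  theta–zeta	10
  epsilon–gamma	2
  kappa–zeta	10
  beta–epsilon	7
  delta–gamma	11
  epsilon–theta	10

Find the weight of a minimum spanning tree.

Kruskal: consider edges lightest-first.
epsilon–gamma (2): add — endpoints in different components.
beta–epsilon (7): add — endpoints in different components.
epsilon–eta (10): add — endpoints in different components.
epsilon–theta (10): add — endpoints in different components.
kappa–zeta (10): add — endpoints in different components.
theta–zeta (10): add — endpoints in different components.
delta–gamma (11): add — endpoints in different components.
MST edges: epsilon–gamma, beta–epsilon, epsilon–eta, epsilon–theta, kappa–zeta, theta–zeta, delta–gamma; total weight 2+7+10+10+10+10+11 = 60.

60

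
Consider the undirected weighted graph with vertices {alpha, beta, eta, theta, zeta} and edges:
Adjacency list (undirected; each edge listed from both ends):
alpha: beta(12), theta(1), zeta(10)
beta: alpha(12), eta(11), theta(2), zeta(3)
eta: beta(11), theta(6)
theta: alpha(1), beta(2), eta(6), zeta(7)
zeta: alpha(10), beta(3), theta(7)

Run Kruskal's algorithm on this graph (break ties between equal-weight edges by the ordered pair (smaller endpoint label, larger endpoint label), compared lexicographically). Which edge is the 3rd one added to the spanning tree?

beta-zeta

Kruskal's algorithm — process edges by increasing weight (ties by edge label):
alpha-theta (1): add — endpoints in different components.
beta-theta (2): add — endpoints in different components.
beta-zeta (3): add — endpoints in different components.
eta-theta (6): add — endpoints in different components.
The 3rd edge added is beta-zeta.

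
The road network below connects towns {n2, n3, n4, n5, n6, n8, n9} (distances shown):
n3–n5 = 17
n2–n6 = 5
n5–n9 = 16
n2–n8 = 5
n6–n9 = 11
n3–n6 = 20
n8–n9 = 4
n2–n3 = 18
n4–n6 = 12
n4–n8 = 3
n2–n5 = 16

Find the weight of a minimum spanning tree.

Prim, starting at n5.
Step 1: frontier [n2–n5 16, n5–n9 16, n3–n5 17] → take n2–n5 (16); add n2.
Step 2: frontier [n2–n6 5, n2–n8 5, n2–n3 18, n5–n9 16, n3–n5 17] → take n2–n6 (5); add n6.
Step 3: frontier [n2–n8 5, n2–n3 18, n5–n9 16, n3–n5 17, n6–n9 11, n4–n6 12, n3–n6 20] → take n2–n8 (5); add n8.
Step 4: frontier [n2–n3 18, n5–n9 16, n3–n5 17, n6–n9 11, n4–n6 12, n3–n6 20, n4–n8 3, n8–n9 4] → take n4–n8 (3); add n4.
Step 5: frontier [n2–n3 18, n5–n9 16, n3–n5 17, n6–n9 11, n3–n6 20, n8–n9 4] → take n8–n9 (4); add n9.
Step 6: frontier [n2–n3 18, n3–n5 17, n3–n6 20] → take n3–n5 (17); add n3.
MST edges: n2–n5, n2–n6, n2–n8, n4–n8, n8–n9, n3–n5; total weight 16+5+5+3+4+17 = 50.

50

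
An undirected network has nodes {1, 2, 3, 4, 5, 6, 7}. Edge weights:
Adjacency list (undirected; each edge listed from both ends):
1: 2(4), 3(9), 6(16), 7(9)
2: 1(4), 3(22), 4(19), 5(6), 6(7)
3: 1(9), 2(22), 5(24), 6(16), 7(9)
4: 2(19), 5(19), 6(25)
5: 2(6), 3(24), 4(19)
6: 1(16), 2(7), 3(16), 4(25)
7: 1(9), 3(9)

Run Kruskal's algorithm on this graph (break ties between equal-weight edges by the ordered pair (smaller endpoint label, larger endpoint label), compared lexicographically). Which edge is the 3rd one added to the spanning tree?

Sort edges by weight, then run Kruskal:
1—2 (4): add — endpoints in different components.
2—5 (6): add — endpoints in different components.
2—6 (7): add — endpoints in different components.
1—3 (9): add — endpoints in different components.
1—7 (9): add — endpoints in different components.
3—7 (9): skip — 3 and 7 already connected.
1—6 (16): skip — 1 and 6 already connected.
3—6 (16): skip — 3 and 6 already connected.
2—4 (19): add — endpoints in different components.
The 3rd edge added is 2—6.

2-6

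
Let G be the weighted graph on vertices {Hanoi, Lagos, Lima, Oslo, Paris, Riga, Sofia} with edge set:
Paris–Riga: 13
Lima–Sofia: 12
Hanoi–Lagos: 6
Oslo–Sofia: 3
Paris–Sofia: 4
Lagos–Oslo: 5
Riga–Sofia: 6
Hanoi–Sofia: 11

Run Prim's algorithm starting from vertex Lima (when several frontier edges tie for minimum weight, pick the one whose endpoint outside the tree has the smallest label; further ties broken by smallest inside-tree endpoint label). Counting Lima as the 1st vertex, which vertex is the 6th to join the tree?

Prim, starting at Lima.
Step 1: frontier [Lima–Sofia 12] → take Lima–Sofia (12); add Sofia.
Step 2: frontier [Oslo–Sofia 3, Paris–Sofia 4, Riga–Sofia 6, Hanoi–Sofia 11] → take Oslo–Sofia (3); add Oslo.
Step 3: frontier [Lagos–Oslo 5, Paris–Sofia 4, Riga–Sofia 6, Hanoi–Sofia 11] → take Paris–Sofia (4); add Paris.
Step 4: frontier [Lagos–Oslo 5, Paris–Riga 13, Riga–Sofia 6, Hanoi–Sofia 11] → take Lagos–Oslo (5); add Lagos.
Step 5: frontier [Hanoi–Lagos 6, Paris–Riga 13, Riga–Sofia 6, Hanoi–Sofia 11] → take Hanoi–Lagos (6); add Hanoi.
Step 6: frontier [Paris–Riga 13, Riga–Sofia 6] → take Riga–Sofia (6); add Riga.
Vertex order: Lima, Sofia, Oslo, Paris, Lagos, Hanoi, Riga. The 6th vertex is Hanoi.

Hanoi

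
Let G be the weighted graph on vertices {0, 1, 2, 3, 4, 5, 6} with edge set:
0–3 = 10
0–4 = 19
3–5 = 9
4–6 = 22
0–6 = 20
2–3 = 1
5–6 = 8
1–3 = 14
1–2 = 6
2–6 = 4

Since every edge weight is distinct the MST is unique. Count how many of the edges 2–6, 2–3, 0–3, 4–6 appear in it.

3

Sort edges by weight, then run Kruskal:
2–3 (1): add — endpoints in different components.
2–6 (4): add — endpoints in different components.
1–2 (6): add — endpoints in different components.
5–6 (8): add — endpoints in different components.
3–5 (9): skip — 3 and 5 already connected.
0–3 (10): add — endpoints in different components.
1–3 (14): skip — 1 and 3 already connected.
0–4 (19): add — endpoints in different components.
MST edge set: {2–3, 2–6, 1–2, 5–6, 0–3, 0–4}.
Of the listed edges, {2–6, 2–3, 0–3} are in the MST → 3.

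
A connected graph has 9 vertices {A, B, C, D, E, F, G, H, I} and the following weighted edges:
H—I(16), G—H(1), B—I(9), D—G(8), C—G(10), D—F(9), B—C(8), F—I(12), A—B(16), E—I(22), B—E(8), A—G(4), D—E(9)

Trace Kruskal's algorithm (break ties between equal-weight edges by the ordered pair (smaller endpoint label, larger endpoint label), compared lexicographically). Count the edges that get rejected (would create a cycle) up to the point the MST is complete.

0

Sort edges by weight, then run Kruskal:
G—H (1): add — endpoints in different components.
A—G (4): add — endpoints in different components.
B—C (8): add — endpoints in different components.
B—E (8): add — endpoints in different components.
D—G (8): add — endpoints in different components.
B—I (9): add — endpoints in different components.
D—E (9): add — endpoints in different components.
D—F (9): add — endpoints in different components.
Edges rejected before the tree was complete: 0.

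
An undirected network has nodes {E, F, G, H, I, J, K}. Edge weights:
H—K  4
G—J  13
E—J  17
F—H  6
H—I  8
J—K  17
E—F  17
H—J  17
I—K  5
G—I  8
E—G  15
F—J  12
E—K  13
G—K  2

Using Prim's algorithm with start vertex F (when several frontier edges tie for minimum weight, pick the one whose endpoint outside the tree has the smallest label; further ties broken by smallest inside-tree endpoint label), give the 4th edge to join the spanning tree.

Prim, starting at F.
Step 1: cheapest edge leaving the tree is F—H (6); add H.
Step 2: cheapest edge leaving the tree is H—K (4); add K.
Step 3: cheapest edge leaving the tree is G—K (2); add G.
Step 4: cheapest edge leaving the tree is I—K (5); add I.
Step 5: cheapest edge leaving the tree is F—J (12); add J.
Step 6: cheapest edge leaving the tree is E—K (13); add E.
The 4th edge added is I—K.

I-K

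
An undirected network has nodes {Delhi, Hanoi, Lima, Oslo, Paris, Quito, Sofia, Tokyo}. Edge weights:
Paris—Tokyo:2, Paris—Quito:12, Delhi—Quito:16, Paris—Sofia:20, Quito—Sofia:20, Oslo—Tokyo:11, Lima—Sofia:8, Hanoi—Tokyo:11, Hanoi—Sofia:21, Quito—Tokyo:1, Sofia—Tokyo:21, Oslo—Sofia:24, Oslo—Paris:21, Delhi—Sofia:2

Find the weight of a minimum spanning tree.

51

Kruskal's algorithm — process edges by increasing weight (ties by edge label):
Quito—Tokyo (1): add — endpoints in different components.
Delhi—Sofia (2): add — endpoints in different components.
Paris—Tokyo (2): add — endpoints in different components.
Lima—Sofia (8): add — endpoints in different components.
Hanoi—Tokyo (11): add — endpoints in different components.
Oslo—Tokyo (11): add — endpoints in different components.
Paris—Quito (12): skip — Paris and Quito already connected.
Delhi—Quito (16): add — endpoints in different components.
MST edges: Quito—Tokyo, Delhi—Sofia, Paris—Tokyo, Lima—Sofia, Hanoi—Tokyo, Oslo—Tokyo, Delhi—Quito; total weight 1+2+2+8+11+11+16 = 51.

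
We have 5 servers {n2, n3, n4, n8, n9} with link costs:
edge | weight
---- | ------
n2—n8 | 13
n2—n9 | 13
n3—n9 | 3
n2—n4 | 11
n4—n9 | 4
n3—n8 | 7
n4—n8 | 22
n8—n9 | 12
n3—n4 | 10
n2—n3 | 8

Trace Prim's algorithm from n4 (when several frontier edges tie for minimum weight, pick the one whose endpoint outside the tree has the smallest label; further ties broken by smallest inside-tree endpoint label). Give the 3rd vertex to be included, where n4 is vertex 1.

Prim, starting at n4.
Step 1: frontier [n4—n9 4, n3—n4 10, n2—n4 11, n4—n8 22] → take n4—n9 (4); add n9.
Step 2: frontier [n3—n4 10, n2—n4 11, n4—n8 22, n3—n9 3, n8—n9 12, n2—n9 13] → take n3—n9 (3); add n3.
Step 3: frontier [n3—n8 7, n2—n3 8, n2—n4 11, n4—n8 22, n8—n9 12, n2—n9 13] → take n3—n8 (7); add n8.
Step 4: frontier [n2—n3 8, n2—n4 11, n2—n8 13, n2—n9 13] → take n2—n3 (8); add n2.
Vertex order: n4, n9, n3, n8, n2. The 3rd vertex is n3.

n3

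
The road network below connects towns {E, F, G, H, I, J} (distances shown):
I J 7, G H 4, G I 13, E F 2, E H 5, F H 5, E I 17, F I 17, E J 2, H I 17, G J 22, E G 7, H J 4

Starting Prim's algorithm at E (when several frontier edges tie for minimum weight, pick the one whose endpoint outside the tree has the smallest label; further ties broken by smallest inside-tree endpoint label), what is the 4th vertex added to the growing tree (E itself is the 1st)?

Prim, starting at E.
Step 1: cheapest edge leaving the tree is E F (2); add F.
Step 2: cheapest edge leaving the tree is E J (2); add J.
Step 3: cheapest edge leaving the tree is H J (4); add H.
Step 4: cheapest edge leaving the tree is G H (4); add G.
Step 5: cheapest edge leaving the tree is I J (7); add I.
Vertex order: E, F, J, H, G, I. The 4th vertex is H.

H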